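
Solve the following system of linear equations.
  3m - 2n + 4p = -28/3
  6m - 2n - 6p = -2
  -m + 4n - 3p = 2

Row-reduce the augmented matrix:
R1 ← R1 / (3).
R2 ← R2 − 6·R1.
R3 ← R3 + 1·R1.
R2 ← R2 / (2).
R1 ← R1 + 2/3·R2.
R3 ← R3 − 10/3·R2.
R3 ← R3 / (65/3).
R1 ← R1 + 10/3·R3.
R2 ← R2 + 7·R3.
Reading off the reduced rows gives m = -2, n = -1, p = -4/3.

m = -2, n = -1, p = -4/3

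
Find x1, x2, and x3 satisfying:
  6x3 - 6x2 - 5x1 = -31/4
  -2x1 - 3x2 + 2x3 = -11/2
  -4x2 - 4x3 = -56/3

x1 = 3/4, x2 = 8/3, x3 = 2

Row-reduce the augmented matrix:
R1 ← R1 / (-5).
R2 ← R2 + 2·R1.
R2 ← R2 / (-3/5).
R1 ← R1 − 6/5·R2.
R3 ← R3 + 4·R2.
R3 ← R3 / (-4/3).
R1 ← R1 + 2·R3.
R2 ← R2 − 2/3·R3.
Reading off the reduced rows gives x1 = 3/4, x2 = 8/3, x3 = 2.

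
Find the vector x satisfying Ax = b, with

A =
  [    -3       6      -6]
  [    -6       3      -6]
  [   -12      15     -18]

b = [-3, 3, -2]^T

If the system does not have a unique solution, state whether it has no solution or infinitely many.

no solution

Row-reduce:
R1 ← R1 / (-3).
R2 ← R2 + 6·R1.
R3 ← R3 + 12·R1.
R2 ← R2 / (-9).
R1 ← R1 + 2·R2.
R3 ← R3 + 9·R2.
Row 3 reduces to 0 = 1, a contradiction. The system is inconsistent.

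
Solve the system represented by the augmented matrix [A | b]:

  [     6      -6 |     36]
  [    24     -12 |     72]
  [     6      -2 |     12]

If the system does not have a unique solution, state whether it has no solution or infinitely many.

x_1 = 0, x_2 = -6

Row-reduce the augmented matrix:
R1 ← R1 / (6).
R2 ← R2 − 24·R1.
R3 ← R3 − 6·R1.
R2 ← R2 / (12).
R1 ← R1 + 1·R2.
R3 ← R3 − 4·R2.
R3 reduces to 0 = 0, so the extra equation is consistent.
Reading off the reduced rows gives x_1 = 0, x_2 = -6.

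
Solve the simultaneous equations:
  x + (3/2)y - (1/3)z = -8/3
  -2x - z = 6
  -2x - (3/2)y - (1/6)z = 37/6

no solution

Row-reduce:
R2 ← R2 + 2·R1.
R3 ← R3 + 2·R1.
R2 ← R2 / (3).
R1 ← R1 − 3/2·R2.
R3 ← R3 − 3/2·R2.
Row 3 reduces to 0 = 1/2, a contradiction. The system is inconsistent.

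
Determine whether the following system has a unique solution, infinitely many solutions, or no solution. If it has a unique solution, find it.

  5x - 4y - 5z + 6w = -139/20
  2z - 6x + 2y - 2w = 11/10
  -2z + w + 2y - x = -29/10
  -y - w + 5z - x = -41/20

x = 0, y = -6/5, z = -5/4, w = -3

Row-reduce the augmented matrix:
R1 ← R1 / (5).
R2 ← R2 + 6·R1.
R3 ← R3 + 1·R1.
R4 ← R4 + 1·R1.
R2 ← R2 / (-14/5).
R1 ← R1 + 4/5·R2.
R3 ← R3 − 6/5·R2.
R4 ← R4 + 9/5·R2.
R3 ← R3 / (-33/7).
R1 ← R1 − 1/7·R3.
R2 ← R2 − 10/7·R3.
R4 ← R4 − 46/7·R3.
R4 ← R4 / (100/33).
R1 ← R1 + 5/33·R4.
R2 ← R2 + 17/33·R4.
R3 ← R3 + 31/33·R4.
Reading off the reduced rows gives x = 0, y = -6/5, z = -5/4, w = -3.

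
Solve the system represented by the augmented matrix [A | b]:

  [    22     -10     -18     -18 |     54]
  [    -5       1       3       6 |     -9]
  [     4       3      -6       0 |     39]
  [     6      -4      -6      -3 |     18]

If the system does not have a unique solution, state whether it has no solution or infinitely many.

infinitely many solutions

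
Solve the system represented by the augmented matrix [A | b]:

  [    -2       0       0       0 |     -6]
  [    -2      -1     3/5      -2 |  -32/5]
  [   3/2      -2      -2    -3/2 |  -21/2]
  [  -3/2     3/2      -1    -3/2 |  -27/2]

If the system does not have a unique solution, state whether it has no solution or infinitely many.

Row-reduce the augmented matrix:
R1 ← R1 / (-2).
R2 ← R2 + 2·R1.
R3 ← R3 − 3/2·R1.
R4 ← R4 + 3/2·R1.
R2 ← R2 / (-1).
R3 ← R3 + 2·R2.
R4 ← R4 − 3/2·R2.
R3 ← R3 / (-16/5).
R2 ← R2 + 3/5·R3.
R4 ← R4 + 1/10·R3.
R4 ← R4 / (-293/64).
R2 ← R2 − 49/32·R4.
R3 ← R3 + 25/32·R4.
Reading off the reduced rows gives x_1 = 3, x_2 = 0, x_3 = 6, x_4 = 2.

x_1 = 3, x_2 = 0, x_3 = 6, x_4 = 2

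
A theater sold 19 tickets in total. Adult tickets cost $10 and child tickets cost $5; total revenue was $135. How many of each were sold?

Let a = adult tickets, c = child tickets.
  a + c = 19
  10a + 5c = 135
Row-reduce the augmented matrix:
R2 ← R2 − 10·R1.
R2 ← R2 / (-5).
R1 ← R1 − 1·R2.
Reading off the reduced rows gives a = 8, c = 11.

adult tickets: 8, child tickets: 11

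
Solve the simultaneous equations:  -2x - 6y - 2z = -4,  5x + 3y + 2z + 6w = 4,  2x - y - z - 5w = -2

infinitely many solutions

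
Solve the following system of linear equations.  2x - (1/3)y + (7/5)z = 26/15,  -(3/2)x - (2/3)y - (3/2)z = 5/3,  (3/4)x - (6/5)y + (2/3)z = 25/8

Row-reduce the augmented matrix:
R1 ← R1 / (2).
R2 ← R2 + 3/2·R1.
R3 ← R3 − 3/4·R1.
R2 ← R2 / (-11/12).
R1 ← R1 + 1/6·R2.
R3 ← R3 + 43/40·R2.
R3 ← R3 / (2209/3300).
R1 ← R1 − 43/55·R3.
R2 ← R2 − 27/55·R3.
Reading off the reduced rows gives x = 3/2, y = -5/2, z = -3/2.

x = 3/2, y = -5/2, z = -3/2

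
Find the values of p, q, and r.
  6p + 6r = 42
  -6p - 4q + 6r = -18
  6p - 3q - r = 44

Row-reduce the augmented matrix:
R1 ← R1 / (6).
R2 ← R2 + 6·R1.
R3 ← R3 − 6·R1.
R2 ← R2 / (-4).
R3 ← R3 + 3·R2.
R3 ← R3 / (-16).
R1 ← R1 − 1·R3.
R2 ← R2 + 3·R3.
Reading off the reduced rows gives p = 6, q = -3, r = 1.

p = 6, q = -3, r = 1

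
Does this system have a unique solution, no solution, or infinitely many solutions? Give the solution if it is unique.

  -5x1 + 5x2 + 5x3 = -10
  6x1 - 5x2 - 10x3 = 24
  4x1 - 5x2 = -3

no solution

Row-reduce:
R1 ← R1 / (-5).
R2 ← R2 − 6·R1.
R3 ← R3 − 4·R1.
R1 ← R1 + 1·R2.
R3 ← R3 + 1·R2.
Row 3 reduces to 0 = 1, a contradiction. The system is inconsistent.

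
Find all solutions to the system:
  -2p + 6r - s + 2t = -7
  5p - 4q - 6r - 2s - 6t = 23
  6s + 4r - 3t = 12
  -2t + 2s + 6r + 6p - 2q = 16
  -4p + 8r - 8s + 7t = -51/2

Row-reduce:
R1 ← R1 / (-2).
R2 ← R2 − 5·R1.
R4 ← R4 − 6·R1.
R5 ← R5 + 4·R1.
R2 ← R2 / (-4).
R4 ← R4 + 2·R2.
R3 ← R3 / (4).
R1 ← R1 + 3·R3.
R2 ← R2 + 9/4·R3.
R4 ← R4 − 39/2·R3.
R5 ← R5 + 4·R3.
R4 ← R4 / (-28).
R1 ← R1 − 5·R4.
R2 ← R2 − 9/2·R4.
R3 ← R3 − 3/2·R4.
Row 5 reduces to 0 = 1/2, a contradiction. The system is inconsistent.

no solution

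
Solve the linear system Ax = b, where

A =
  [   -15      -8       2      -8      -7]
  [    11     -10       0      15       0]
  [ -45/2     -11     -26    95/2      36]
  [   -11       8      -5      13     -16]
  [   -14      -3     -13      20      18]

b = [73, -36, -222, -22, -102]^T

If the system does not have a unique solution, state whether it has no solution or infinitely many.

infinitely many solutions

Row-reduce:
R1 ← R1 / (-15).
R2 ← R2 − 11·R1.
R3 ← R3 + 45/2·R1.
R4 ← R4 + 11·R1.
R5 ← R5 + 14·R1.
R2 ← R2 / (-238/15).
R1 ← R1 − 8/15·R2.
R3 ← R3 − 1·R2.
R4 ← R4 − 208/15·R2.
R5 ← R5 − 67/15·R2.
R3 ← R3 / (-3440/119).
R1 ← R1 + 10/119·R3.
R2 ← R2 + 11/119·R3.
R4 ← R4 + 617/119·R3.
R5 ← R5 + 1720/119·R3.
R4 ← R4 / (55293/3440).
R1 ← R1 − 229/344·R4.
R2 ← R2 + 2641/3440·R4.
R3 ← R3 + 7149/3440·R4.
Rank is 4 with 5 unknowns, leaving x_5 free.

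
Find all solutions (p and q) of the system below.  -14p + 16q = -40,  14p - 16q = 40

infinitely many solutions

Row-reduce:
R1 ← R1 / (-14).
R2 ← R2 − 14·R1.
Rank is 1 with 2 unknowns, leaving q free.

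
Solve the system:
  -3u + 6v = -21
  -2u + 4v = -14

infinitely many solutions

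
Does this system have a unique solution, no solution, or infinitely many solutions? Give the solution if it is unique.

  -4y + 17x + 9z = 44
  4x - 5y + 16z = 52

infinitely many solutions

Row-reduce:
R1 ← R1 / (17).
R2 ← R2 − 4·R1.
R2 ← R2 / (-69/17).
R1 ← R1 + 4/17·R2.
Rank is 2 with 3 unknowns, leaving z free.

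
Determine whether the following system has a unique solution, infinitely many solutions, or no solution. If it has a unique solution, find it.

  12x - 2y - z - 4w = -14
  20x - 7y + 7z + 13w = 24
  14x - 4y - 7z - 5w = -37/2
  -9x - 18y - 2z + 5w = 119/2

Row-reduce the augmented matrix:
R1 ← R1 / (12).
R2 ← R2 − 20·R1.
R3 ← R3 − 14·R1.
R4 ← R4 + 9·R1.
R2 ← R2 / (-11/3).
R1 ← R1 + 1/6·R2.
R3 ← R3 + 5/3·R2.
R4 ← R4 + 39/2·R2.
R3 ← R3 / (-215/22).
R1 ← R1 + 21/44·R3.
R2 ← R2 + 26/11·R3.
R4 ← R4 + 2149/44·R3.
R4 ← R4 / (-24187/430).
R1 ← R1 + 333/430·R4.
R2 ← R2 + 671/215·R4.
R3 ← R3 − 204/215·R4.
Reading off the reduced rows gives x = -1, y = -5/2, z = 1, w = 3/2.

x = -1, y = -5/2, z = 1, w = 3/2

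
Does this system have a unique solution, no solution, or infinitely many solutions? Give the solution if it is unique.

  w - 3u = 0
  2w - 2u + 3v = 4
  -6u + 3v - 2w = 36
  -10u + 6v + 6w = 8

u = -2, v = 4, w = -6

Row-reduce the augmented matrix:
R1 ← R1 / (-3).
R2 ← R2 + 2·R1.
R3 ← R3 + 6·R1.
R4 ← R4 + 10·R1.
R2 ← R2 / (3).
R3 ← R3 − 3·R2.
R4 ← R4 − 6·R2.
R3 ← R3 / (-16/3).
R1 ← R1 + 1/3·R3.
R2 ← R2 − 4/9·R3.
R4 reduces to 0 = 0, so the extra equation is consistent.
Reading off the reduced rows gives u = -2, v = 4, w = -6.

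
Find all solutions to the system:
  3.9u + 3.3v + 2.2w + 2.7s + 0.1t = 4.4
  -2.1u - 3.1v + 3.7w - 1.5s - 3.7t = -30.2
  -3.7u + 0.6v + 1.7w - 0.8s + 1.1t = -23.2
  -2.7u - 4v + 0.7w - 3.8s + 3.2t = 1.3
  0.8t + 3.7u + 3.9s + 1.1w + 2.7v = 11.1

Row-reduce the augmented matrix:
R1 ← R1 / (39/10).
R2 ← R2 + 21/10·R1.
R3 ← R3 + 37/10·R1.
R4 ← R4 + 27/10·R1.
R5 ← R5 − 37/10·R1.
R2 ← R2 / (-86/65).
R1 ← R1 − 11/13·R2.
R3 ← R3 − 97/26·R2.
R4 ← R4 + 223/130·R2.
R5 ← R5 + 28/65·R2.
R3 ← R3 / (90613/5160).
R1 ← R1 − 1903/516·R3.
R2 ← R2 + 635/172·R3.
R4 ← R4 + 7069/1720·R3.
R5 ← R5 + 665/258·R3.
R4 ← R4 / (-674668/453065).
R1 ← R1 − 29012/90613·R4.
R2 ← R2 − 34239/90613·R4.
R3 ← R3 − 8418/90613·R4.
R5 ← R5 − 721706/453065·R4.
R5 ← R5 / (4613205/674668).
R1 ← R1 − 291513/337334·R5.
R2 ← R2 − 3150709/1349336·R5.
R3 ← R3 + 102029/674668·R5.
R4 ← R4 + 5318919/1349336·R5.
Reading off the reduced rows gives u = 5, v = -2, w = -4, s = 0, t = 3.

u = 5, v = -2, w = -4, s = 0, t = 3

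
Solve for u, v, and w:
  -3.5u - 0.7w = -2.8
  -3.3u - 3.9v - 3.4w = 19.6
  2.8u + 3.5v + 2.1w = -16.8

Row-reduce the augmented matrix:
R1 ← R1 / (-7/2).
R2 ← R2 + 33/10·R1.
R3 ← R3 − 14/5·R1.
R2 ← R2 / (-39/10).
R3 ← R3 − 7/2·R2.
R3 ← R3 / (-896/975).
R1 ← R1 − 1/5·R3.
R2 ← R2 − 137/195·R3.
Reading off the reduced rows gives u = 1, v = -5, w = -1.

u = 1, v = -5, w = -1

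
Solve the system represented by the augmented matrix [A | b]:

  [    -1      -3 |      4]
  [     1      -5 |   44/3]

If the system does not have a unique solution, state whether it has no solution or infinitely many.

From equation 1: x_1 = -4 − 3·x_2.
Substitute into equation 2 and solve: x_2 = -7/3.
Then x_1 = 3.

x_1 = 3, x_2 = -7/3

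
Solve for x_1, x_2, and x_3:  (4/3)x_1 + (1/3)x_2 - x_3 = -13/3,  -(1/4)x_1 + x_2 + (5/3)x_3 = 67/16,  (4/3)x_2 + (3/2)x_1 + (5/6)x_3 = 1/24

x_1 = -3/4, x_2 = -1, x_3 = 3

Row-reduce the augmented matrix:
R1 ← R1 / (4/3).
R2 ← R2 + 1/4·R1.
R3 ← R3 − 3/2·R1.
R2 ← R2 / (17/16).
R1 ← R1 − 1/4·R2.
R3 ← R3 − 23/24·R2.
R3 ← R3 / (191/306).
R1 ← R1 + 56/51·R3.
R2 ← R2 − 71/51·R3.
Reading off the reduced rows gives x_1 = -3/4, x_2 = -1, x_3 = 3.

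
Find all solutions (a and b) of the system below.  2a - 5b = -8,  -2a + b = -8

From equation 2: b = -8 + 2·a.
Substitute into equation 1 and solve: a = 6.
Then b = 4.

a = 6, b = 4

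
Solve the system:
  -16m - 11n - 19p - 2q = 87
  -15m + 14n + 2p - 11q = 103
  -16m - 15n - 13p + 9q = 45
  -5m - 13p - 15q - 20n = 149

m = -5, n = -3, p = 2, q = -6

Row-reduce the augmented matrix:
R1 ← R1 / (-16).
R2 ← R2 + 15·R1.
R3 ← R3 + 16·R1.
R4 ← R4 + 5·R1.
R2 ← R2 / (389/16).
R1 ← R1 − 11/16·R2.
R3 ← R3 + 4·R2.
R4 ← R4 + 265/16·R2.
R3 ← R3 / (3602/389).
R1 ← R1 − 244/389·R3.
R2 ← R2 − 317/389·R3.
R4 ← R4 − 2503/389·R3.
R4 ← R4 / (-97945/3602).
R1 ← R1 + 469/1801·R4.
R2 ← R2 + 4363/3602·R4.
R3 ← R3 − 3695/3602·R4.
Reading off the reduced rows gives m = -5, n = -3, p = 2, q = -6.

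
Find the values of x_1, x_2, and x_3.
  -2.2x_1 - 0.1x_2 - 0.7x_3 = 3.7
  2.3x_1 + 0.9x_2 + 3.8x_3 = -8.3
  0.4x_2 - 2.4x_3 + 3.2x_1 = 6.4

x_1 = -1, x_2 = 6, x_3 = -3

Row-reduce the augmented matrix:
R1 ← R1 / (-11/5).
R2 ← R2 − 23/10·R1.
R3 ← R3 − 16/5·R1.
R2 ← R2 / (35/44).
R1 ← R1 − 1/22·R2.
R3 ← R3 − 14/55·R2.
R3 ← R3 / (-22/5).
R1 ← R1 − 1/7·R3.
R2 ← R2 − 27/7·R3.
Reading off the reduced rows gives x_1 = -1, x_2 = 6, x_3 = -3.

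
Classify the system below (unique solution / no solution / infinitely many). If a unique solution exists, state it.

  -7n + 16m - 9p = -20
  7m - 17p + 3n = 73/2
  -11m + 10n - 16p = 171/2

Row-reduce the augmented matrix:
R1 ← R1 / (16).
R2 ← R2 − 7·R1.
R3 ← R3 + 11·R1.
R2 ← R2 / (97/16).
R1 ← R1 + 7/16·R2.
R3 ← R3 − 83/16·R2.
R3 ← R3 / (-1068/97).
R1 ← R1 + 146/97·R3.
R2 ← R2 + 209/97·R3.
Reading off the reduced rows gives m = -5/2, n = 1, p = -3.

m = -5/2, n = 1, p = -3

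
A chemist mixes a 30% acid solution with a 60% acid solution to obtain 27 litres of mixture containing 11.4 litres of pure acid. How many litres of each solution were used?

Let a = litres of solution A, b = litres of solution B.
  a + b = 27
  (3/5)b + (3/10)a = 57/5
From equation 1: a = 27 − b.
Substitute into equation 2 and solve: b = 11.
Then a = 16.

litres of solution A: 16, litres of solution B: 11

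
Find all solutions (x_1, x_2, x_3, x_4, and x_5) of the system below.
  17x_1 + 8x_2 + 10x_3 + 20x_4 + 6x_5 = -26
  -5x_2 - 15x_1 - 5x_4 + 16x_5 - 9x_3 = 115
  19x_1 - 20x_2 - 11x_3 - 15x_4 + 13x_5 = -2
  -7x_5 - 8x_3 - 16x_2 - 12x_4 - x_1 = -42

Row-reduce:
R1 ← R1 / (17).
R2 ← R2 + 15·R1.
R3 ← R3 − 19·R1.
R4 ← R4 + 1·R1.
R2 ← R2 / (35/17).
R1 ← R1 − 8/17·R2.
R3 ← R3 + 492/17·R2.
R4 ← R4 + 264/17·R2.
R3 ← R3 / (-863/35).
R1 ← R1 − 22/35·R3.
R2 ← R2 + 3/35·R3.
R4 ← R4 + 306/35·R3.
R4 ← R4 / (30014/863).
R1 ← R1 − 1610/863·R4.
R2 ← R2 − 4880/863·R4.
R3 ← R3 + 4915/863·R4.
Rank is 4 with 5 unknowns, leaving x_5 free.

infinitely many solutions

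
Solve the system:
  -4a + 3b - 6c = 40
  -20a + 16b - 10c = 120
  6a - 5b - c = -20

Row-reduce:
R1 ← R1 / (-4).
R2 ← R2 + 20·R1.
R3 ← R3 − 6·R1.
R1 ← R1 + 3/4·R2.
R3 ← R3 + 1/2·R2.
Rank is 2 with 3 unknowns, leaving c free.

infinitely many solutions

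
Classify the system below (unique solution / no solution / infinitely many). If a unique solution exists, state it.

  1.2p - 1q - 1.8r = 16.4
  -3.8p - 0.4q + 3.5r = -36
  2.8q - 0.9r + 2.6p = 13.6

p = 6, q = -2, r = -4

Row-reduce the augmented matrix:
R1 ← R1 / (6/5).
R2 ← R2 + 19/5·R1.
R3 ← R3 − 13/5·R1.
R2 ← R2 / (-107/30).
R1 ← R1 + 5/6·R2.
R3 ← R3 − 149/30·R2.
R3 ← R3 / (-34/535).
R1 ← R1 + 211/214·R3.
R2 ← R2 − 66/107·R3.
Reading off the reduced rows gives p = 6, q = -2, r = -4.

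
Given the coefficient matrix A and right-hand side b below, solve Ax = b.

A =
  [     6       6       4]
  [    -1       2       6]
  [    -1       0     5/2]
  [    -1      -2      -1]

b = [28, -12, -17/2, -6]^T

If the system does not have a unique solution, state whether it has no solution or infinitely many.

no solution

Row-reduce:
R1 ← R1 / (6).
R2 ← R2 + 1·R1.
R3 ← R3 + 1·R1.
R4 ← R4 + 1·R1.
R2 ← R2 / (3).
R1 ← R1 − 1·R2.
R3 ← R3 − 1·R2.
R4 ← R4 + 1·R2.
R3 ← R3 / (17/18).
R1 ← R1 + 14/9·R3.
R2 ← R2 − 20/9·R3.
R4 ← R4 − 17/9·R3.
Row 4 reduces to 0 = -1, a contradiction. The system is inconsistent.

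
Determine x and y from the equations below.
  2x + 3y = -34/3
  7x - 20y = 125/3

x = -5/3, y = -8/3

Row-reduce the augmented matrix:
R1 ← R1 / (2).
R2 ← R2 − 7·R1.
R2 ← R2 / (-61/2).
R1 ← R1 − 3/2·R2.
Reading off the reduced rows gives x = -5/3, y = -8/3.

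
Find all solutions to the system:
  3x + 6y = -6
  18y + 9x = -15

no solution

Row-reduce:
R1 ← R1 / (3).
R2 ← R2 − 9·R1.
Row 2 reduces to 0 = 3, a contradiction. The system is inconsistent.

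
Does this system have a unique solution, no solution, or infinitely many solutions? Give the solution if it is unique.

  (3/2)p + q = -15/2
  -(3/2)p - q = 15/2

infinitely many solutions

Row-reduce:
R1 ← R1 / (3/2).
R2 ← R2 + 3/2·R1.
Rank is 1 with 2 unknowns, leaving q free.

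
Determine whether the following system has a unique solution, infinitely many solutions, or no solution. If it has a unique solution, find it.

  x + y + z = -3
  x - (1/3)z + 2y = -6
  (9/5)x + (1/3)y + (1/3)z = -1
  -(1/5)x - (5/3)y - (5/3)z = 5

Row-reduce the augmented matrix:
R2 ← R2 − 1·R1.
R3 ← R3 − 9/5·R1.
R4 ← R4 + 1/5·R1.
R1 ← R1 − 1·R2.
R3 ← R3 + 22/15·R2.
R4 ← R4 + 22/15·R2.
R3 ← R3 / (-154/45).
R1 ← R1 − 7/3·R3.
R2 ← R2 + 4/3·R3.
R4 ← R4 + 154/45·R3.
R4 reduces to 0 = 0, so the extra equation is consistent.
Reading off the reduced rows gives x = 0, y = -3, z = 0.

x = 0, y = -3, z = 0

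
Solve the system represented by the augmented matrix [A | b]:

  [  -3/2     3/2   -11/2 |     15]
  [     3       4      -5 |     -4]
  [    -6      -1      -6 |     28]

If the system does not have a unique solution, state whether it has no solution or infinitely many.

no solution

Row-reduce:
R1 ← R1 / (-3/2).
R2 ← R2 − 3·R1.
R3 ← R3 + 6·R1.
R2 ← R2 / (7).
R1 ← R1 + 1·R2.
R3 ← R3 + 7·R2.
Row 3 reduces to 0 = -6, a contradiction. The system is inconsistent.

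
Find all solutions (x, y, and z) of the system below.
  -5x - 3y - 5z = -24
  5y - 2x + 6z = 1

infinitely many solutions

Row-reduce:
R1 ← R1 / (-5).
R2 ← R2 + 2·R1.
R2 ← R2 / (31/5).
R1 ← R1 − 3/5·R2.
Rank is 2 with 3 unknowns, leaving z free.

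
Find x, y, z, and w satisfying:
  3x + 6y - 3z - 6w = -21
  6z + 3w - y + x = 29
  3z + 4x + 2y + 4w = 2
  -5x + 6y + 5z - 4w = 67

x = -5, y = 2, z = 6, w = 0

Row-reduce the augmented matrix:
R1 ← R1 / (3).
R2 ← R2 − 1·R1.
R3 ← R3 − 4·R1.
R4 ← R4 + 5·R1.
R2 ← R2 / (-3).
R1 ← R1 − 2·R2.
R3 ← R3 + 6·R2.
R4 ← R4 − 16·R2.
R3 ← R3 / (-7).
R1 ← R1 − 11/3·R3.
R2 ← R2 + 7/3·R3.
R4 ← R4 − 112/3·R3.
R4 ← R4 / (70/3).
R1 ← R1 − 50/21·R4.
R2 ← R2 + 7/3·R4.
R3 ← R3 + 2/7·R4.
Reading off the reduced rows gives x = -5, y = 2, z = 6, w = 0.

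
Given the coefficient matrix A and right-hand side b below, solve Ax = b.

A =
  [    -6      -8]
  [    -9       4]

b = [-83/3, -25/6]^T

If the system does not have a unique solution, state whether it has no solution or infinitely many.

Row-reduce the augmented matrix:
R1 ← R1 / (-6).
R2 ← R2 + 9·R1.
R2 ← R2 / (16).
R1 ← R1 − 4/3·R2.
Reading off the reduced rows gives x_1 = 3/2, x_2 = 7/3.

x_1 = 3/2, x_2 = 7/3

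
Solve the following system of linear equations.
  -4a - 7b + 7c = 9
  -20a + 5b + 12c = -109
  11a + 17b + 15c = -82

a = 3, b = -5, c = -2

Row-reduce the augmented matrix:
R1 ← R1 / (-4).
R2 ← R2 + 20·R1.
R3 ← R3 − 11·R1.
R2 ← R2 / (40).
R1 ← R1 − 7/4·R2.
R3 ← R3 + 9/4·R2.
R3 ← R3 / (5273/160).
R1 ← R1 + 119/160·R3.
R2 ← R2 + 23/40·R3.
Reading off the reduced rows gives a = 3, b = -5, c = -2.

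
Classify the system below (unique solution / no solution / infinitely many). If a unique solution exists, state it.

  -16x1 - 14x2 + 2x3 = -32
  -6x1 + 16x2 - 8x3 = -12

infinitely many solutions

Row-reduce:
R1 ← R1 / (-16).
R2 ← R2 + 6·R1.
R2 ← R2 / (85/4).
R1 ← R1 − 7/8·R2.
Rank is 2 with 3 unknowns, leaving x3 free.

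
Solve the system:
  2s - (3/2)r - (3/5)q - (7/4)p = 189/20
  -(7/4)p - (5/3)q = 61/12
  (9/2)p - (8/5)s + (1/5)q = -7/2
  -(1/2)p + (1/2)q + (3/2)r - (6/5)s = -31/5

no solution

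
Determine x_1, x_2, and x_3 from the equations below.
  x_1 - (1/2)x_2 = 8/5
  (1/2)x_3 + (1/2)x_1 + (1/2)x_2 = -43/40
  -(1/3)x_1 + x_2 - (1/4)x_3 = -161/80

x_1 = 3/5, x_2 = -2, x_3 = -3/4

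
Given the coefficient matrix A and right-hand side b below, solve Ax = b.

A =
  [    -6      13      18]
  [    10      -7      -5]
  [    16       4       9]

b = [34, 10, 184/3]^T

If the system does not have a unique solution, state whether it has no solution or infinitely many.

x_1 = 7/3, x_2 = 0, x_3 = 8/3

Row-reduce the augmented matrix:
R1 ← R1 / (-6).
R2 ← R2 − 10·R1.
R3 ← R3 − 16·R1.
R2 ← R2 / (44/3).
R1 ← R1 + 13/6·R2.
R3 ← R3 − 116/3·R2.
R3 ← R3 / (-98/11).
R1 ← R1 − 61/88·R3.
R2 ← R2 − 75/44·R3.
Reading off the reduced rows gives x_1 = 7/3, x_2 = 0, x_3 = 8/3.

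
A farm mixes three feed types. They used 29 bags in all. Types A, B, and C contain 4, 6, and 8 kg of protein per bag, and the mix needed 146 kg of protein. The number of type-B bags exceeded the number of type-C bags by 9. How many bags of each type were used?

Let a = type-A bags, b = type-B bags, c = type-C bags.
  a + b + c = 29
  4a + 6b + 8c = 146
  b - c = 9
Row-reduce the augmented matrix:
R2 ← R2 − 4·R1.
R2 ← R2 / (2).
R1 ← R1 − 1·R2.
R3 ← R3 − 1·R2.
R3 ← R3 / (-3).
R1 ← R1 + 1·R3.
R2 ← R2 − 2·R3.
Reading off the reduced rows gives a = 16, b = 11, c = 2.

type-A bags: 16, type-B bags: 11, type-C bags: 2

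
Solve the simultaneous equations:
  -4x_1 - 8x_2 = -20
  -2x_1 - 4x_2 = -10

Row-reduce:
R1 ← R1 / (-4).
R2 ← R2 + 2·R1.
Rank is 1 with 2 unknowns, leaving x_2 free.

infinitely many solutions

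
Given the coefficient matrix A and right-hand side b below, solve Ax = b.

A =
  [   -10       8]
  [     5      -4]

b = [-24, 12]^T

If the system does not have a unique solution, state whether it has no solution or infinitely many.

Row-reduce:
R1 ← R1 / (-10).
R2 ← R2 − 5·R1.
Rank is 1 with 2 unknowns, leaving x_2 free.

infinitely many solutions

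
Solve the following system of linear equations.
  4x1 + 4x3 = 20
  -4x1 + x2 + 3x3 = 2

infinitely many solutions

Row-reduce:
R1 ← R1 / (4).
R2 ← R2 + 4·R1.
Rank is 2 with 3 unknowns, leaving x3 free.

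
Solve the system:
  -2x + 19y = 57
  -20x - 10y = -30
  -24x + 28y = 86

no solution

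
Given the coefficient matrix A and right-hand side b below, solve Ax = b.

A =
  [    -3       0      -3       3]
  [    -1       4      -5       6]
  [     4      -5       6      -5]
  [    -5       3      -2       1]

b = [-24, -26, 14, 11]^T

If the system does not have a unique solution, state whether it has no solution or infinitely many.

x_1 = -1, x_2 = 6, x_3 = 3, x_4 = -6

Row-reduce the augmented matrix:
R1 ← R1 / (-3).
R2 ← R2 + 1·R1.
R3 ← R3 − 4·R1.
R4 ← R4 + 5·R1.
R2 ← R2 / (4).
R3 ← R3 + 5·R2.
R4 ← R4 − 3·R2.
R3 ← R3 / (-3).
R1 ← R1 − 1·R3.
R2 ← R2 + 1·R3.
R4 ← R4 − 6·R3.
R4 ← R4 / (11/4).
R1 ← R1 − 3/4·R4.
R2 ← R2 + 1/2·R4.
R3 ← R3 + 7/4·R4.
Reading off the reduced rows gives x_1 = -1, x_2 = 6, x_3 = 3, x_4 = -6.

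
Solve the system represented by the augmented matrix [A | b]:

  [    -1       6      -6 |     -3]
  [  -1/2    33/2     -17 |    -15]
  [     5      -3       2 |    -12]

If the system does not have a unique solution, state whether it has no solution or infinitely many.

Row-reduce:
R1 ← R1 / (-1).
R2 ← R2 + 1/2·R1.
R3 ← R3 − 5·R1.
R2 ← R2 / (27/2).
R1 ← R1 + 6·R2.
R3 ← R3 − 27·R2.
Rank is 2 with 3 unknowns, leaving x_3 free.

infinitely many solutions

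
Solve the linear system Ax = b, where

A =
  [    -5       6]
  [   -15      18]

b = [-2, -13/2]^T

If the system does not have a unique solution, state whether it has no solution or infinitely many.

no solution

Row-reduce:
R1 ← R1 / (-5).
R2 ← R2 + 15·R1.
Row 2 reduces to 0 = -1/2, a contradiction. The system is inconsistent.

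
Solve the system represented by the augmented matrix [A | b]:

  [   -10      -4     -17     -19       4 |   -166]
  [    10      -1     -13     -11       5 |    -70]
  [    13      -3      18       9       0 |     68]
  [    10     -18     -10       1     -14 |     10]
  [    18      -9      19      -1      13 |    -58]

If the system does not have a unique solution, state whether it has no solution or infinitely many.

x_1 = 2, x_2 = 4, x_3 = 0, x_4 = 6, x_5 = -4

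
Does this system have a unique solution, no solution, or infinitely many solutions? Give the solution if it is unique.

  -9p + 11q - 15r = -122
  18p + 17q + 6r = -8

infinitely many solutions

Row-reduce:
R1 ← R1 / (-9).
R2 ← R2 − 18·R1.
R2 ← R2 / (39).
R1 ← R1 + 11/9·R2.
Rank is 2 with 3 unknowns, leaving r free.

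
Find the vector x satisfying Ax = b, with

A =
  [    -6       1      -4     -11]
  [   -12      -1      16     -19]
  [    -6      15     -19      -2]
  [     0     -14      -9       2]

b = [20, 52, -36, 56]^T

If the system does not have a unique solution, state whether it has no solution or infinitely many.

x_1 = -4, x_2 = -4, x_3 = 0, x_4 = 0

Row-reduce the augmented matrix:
R1 ← R1 / (-6).
R2 ← R2 + 12·R1.
R3 ← R3 + 6·R1.
R2 ← R2 / (-3).
R1 ← R1 + 1/6·R2.
R3 ← R3 − 14·R2.
R4 ← R4 + 14·R2.
R3 ← R3 / (97).
R1 ← R1 + 2/3·R3.
R2 ← R2 + 8·R3.
R4 ← R4 + 121·R3.
R4 ← R4 / (1619/97).
R1 ← R1 − 177/97·R4.
R2 ← R2 − 87/97·R4.
R3 ← R3 − 23/97·R4.
Reading off the reduced rows gives x_1 = -4, x_2 = -4, x_3 = 0, x_4 = 0.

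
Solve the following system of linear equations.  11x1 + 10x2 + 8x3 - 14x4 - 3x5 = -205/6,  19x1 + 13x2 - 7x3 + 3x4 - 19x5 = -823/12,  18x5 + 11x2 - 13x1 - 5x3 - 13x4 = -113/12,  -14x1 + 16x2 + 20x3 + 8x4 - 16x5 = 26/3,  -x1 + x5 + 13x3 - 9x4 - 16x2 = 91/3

x1 = -1/3, x2 = -5/4, x3 = 2, x4 = 2, x5 = 2

Row-reduce the augmented matrix:
R1 ← R1 / (11).
R2 ← R2 − 19·R1.
R3 ← R3 + 13·R1.
R4 ← R4 + 14·R1.
R5 ← R5 + 1·R1.
R2 ← R2 / (-47/11).
R1 ← R1 − 10/11·R2.
R3 ← R3 − 251/11·R2.
R4 ← R4 − 316/11·R2.
R5 ← R5 + 166/11·R2.
R3 ← R3 / (-5016/47).
R1 ← R1 + 174/47·R3.
R2 ← R2 − 229/47·R3.
R4 ← R4 + 5160/47·R3.
R5 ← R5 − 4101/47·R3.
R4 ← R4 / (54).
R1 ← R1 − 1/2·R4.
R2 ← R2 + 13/12·R4.
R3 ← R3 + 13/12·R4.
R5 ← R5 + 47/4·R4.
R5 ← R5 / (-230887/22572).
R1 ← R1 + 7627/11286·R5.
R2 ← R2 + 3151/6156·R5.
R3 ← R3 + 32555/67716·R5.
R4 ← R4 + 10801/11286·R5.
Reading off the reduced rows gives x1 = -1/3, x2 = -5/4, x3 = 2, x4 = 2, x5 = 2.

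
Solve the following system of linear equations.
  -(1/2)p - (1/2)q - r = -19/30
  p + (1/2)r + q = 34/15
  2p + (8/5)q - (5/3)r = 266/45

Row-reduce the augmented matrix:
R1 ← R1 / (-1/2).
R2 ← R2 − 1·R1.
R3 ← R3 − 2·R1.
Swap R2 and R3.
R2 ← R2 / (-2/5).
R1 ← R1 − 1·R2.
R3 ← R3 / (-3/2).
R1 ← R1 + 73/6·R3.
R2 ← R2 − 85/6·R3.
Reading off the reduced rows gives p = 8/5, q = 1, r = -2/3.

p = 8/5, q = 1, r = -2/3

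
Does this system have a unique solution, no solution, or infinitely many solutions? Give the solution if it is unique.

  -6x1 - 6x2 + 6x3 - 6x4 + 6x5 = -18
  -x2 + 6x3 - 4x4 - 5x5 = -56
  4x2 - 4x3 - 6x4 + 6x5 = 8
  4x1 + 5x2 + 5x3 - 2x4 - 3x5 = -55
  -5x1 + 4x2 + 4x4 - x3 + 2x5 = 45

Row-reduce the augmented matrix:
R1 ← R1 / (-6).
R4 ← R4 − 4·R1.
R5 ← R5 + 5·R1.
R2 ← R2 / (-1).
R1 ← R1 − 1·R2.
R3 ← R3 − 4·R2.
R4 ← R4 − 1·R2.
R5 ← R5 − 9·R2.
R3 ← R3 / (20).
R1 ← R1 − 5·R3.
R2 ← R2 + 6·R3.
R4 ← R4 − 15·R3.
R5 ← R5 − 48·R3.
R4 ← R4 / (13/2).
R1 ← R1 − 5/2·R4.
R2 ← R2 + 13/5·R4.
R3 ← R3 + 11/10·R4.
R5 ← R5 − 129/5·R4.
R5 ← R5 / (-201/5).
R1 ← R1 + 5·R5.
R2 ← R2 − 17/5·R5.
R3 ← R3 − 2/5·R5.
R4 ← R4 − 1·R5.
Reading off the reduced rows gives x1 = -4, x2 = 0, x3 = -5, x4 = 4, x5 = 2.

x1 = -4, x2 = 0, x3 = -5, x4 = 4, x5 = 2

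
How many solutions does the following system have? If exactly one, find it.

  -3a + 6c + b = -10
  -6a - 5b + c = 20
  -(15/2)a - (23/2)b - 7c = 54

Row-reduce:
R1 ← R1 / (-3).
R2 ← R2 + 6·R1.
R3 ← R3 + 15/2·R1.
R2 ← R2 / (-7).
R1 ← R1 + 1/3·R2.
R3 ← R3 + 14·R2.
Row 3 reduces to 0 = -1, a contradiction. The system is inconsistent.

no solution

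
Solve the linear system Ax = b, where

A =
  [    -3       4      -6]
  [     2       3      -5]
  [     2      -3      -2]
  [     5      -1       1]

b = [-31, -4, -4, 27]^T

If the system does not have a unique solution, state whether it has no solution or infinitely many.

Row-reduce the augmented matrix:
R1 ← R1 / (-3).
R2 ← R2 − 2·R1.
R3 ← R3 − 2·R1.
R4 ← R4 − 5·R1.
R2 ← R2 / (17/3).
R1 ← R1 + 4/3·R2.
R3 ← R3 + 1/3·R2.
R4 ← R4 − 17/3·R2.
R3 ← R3 / (-111/17).
R1 ← R1 + 2/17·R3.
R2 ← R2 + 27/17·R3.
R4 reduces to 0 = 0, so the extra equation is consistent.
Reading off the reduced rows gives x_1 = 5, x_2 = 2, x_3 = 4.

x_1 = 5, x_2 = 2, x_3 = 4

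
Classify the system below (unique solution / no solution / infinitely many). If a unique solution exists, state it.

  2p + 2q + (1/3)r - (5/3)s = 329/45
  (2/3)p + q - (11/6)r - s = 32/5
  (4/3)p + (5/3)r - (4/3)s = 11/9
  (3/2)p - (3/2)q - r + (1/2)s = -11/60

Row-reduce the augmented matrix:
R1 ← R1 / (2).
R2 ← R2 − 2/3·R1.
R3 ← R3 − 4/3·R1.
R4 ← R4 − 3/2·R1.
R2 ← R2 / (1/3).
R1 ← R1 − 1·R2.
R3 ← R3 + 4/3·R2.
R4 ← R4 + 3·R2.
R3 ← R3 / (-19/3).
R1 ← R1 − 6·R3.
R2 ← R2 + 35/6·R3.
R4 ← R4 + 75/4·R3.
R4 ← R4 / (279/76).
R1 ← R1 + 53/38·R4.
R2 ← R2 − 29/57·R4.
R3 ← R3 − 6/19·R4.
Reading off the reduced rows gives p = 1, q = 3/2, r = -7/5, s = -5/3.

p = 1, q = 3/2, r = -7/5, s = -5/3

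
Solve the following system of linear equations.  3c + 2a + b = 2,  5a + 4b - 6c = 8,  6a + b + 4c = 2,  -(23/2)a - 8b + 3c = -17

no solution

Row-reduce:
R1 ← R1 / (2).
R2 ← R2 − 5·R1.
R3 ← R3 − 6·R1.
R4 ← R4 + 23/2·R1.
R2 ← R2 / (3/2).
R1 ← R1 − 1/2·R2.
R3 ← R3 + 2·R2.
R4 ← R4 + 9/4·R2.
R3 ← R3 / (-23).
R1 ← R1 − 6·R3.
R2 ← R2 + 9·R3.
Row 4 reduces to 0 = -1, a contradiction. The system is inconsistent.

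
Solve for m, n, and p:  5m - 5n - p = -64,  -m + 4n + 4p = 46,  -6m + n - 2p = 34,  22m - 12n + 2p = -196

m = -6, n = 6, p = 4

Row-reduce the augmented matrix:
R1 ← R1 / (5).
R2 ← R2 + 1·R1.
R3 ← R3 + 6·R1.
R4 ← R4 − 22·R1.
R2 ← R2 / (3).
R1 ← R1 + 1·R2.
R3 ← R3 + 5·R2.
R4 ← R4 − 10·R2.
R3 ← R3 / (47/15).
R1 ← R1 − 16/15·R3.
R2 ← R2 − 19/15·R3.
R4 ← R4 + 94/15·R3.
R4 reduces to 0 = 0, so the extra equation is consistent.
Reading off the reduced rows gives m = -6, n = 6, p = 4.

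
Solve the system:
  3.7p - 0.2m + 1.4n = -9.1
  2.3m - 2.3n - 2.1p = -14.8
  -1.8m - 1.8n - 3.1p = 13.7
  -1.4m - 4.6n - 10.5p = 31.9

Row-reduce the augmented matrix:
R1 ← R1 / (-1/5).
R2 ← R2 − 23/10·R1.
R3 ← R3 + 9/5·R1.
R4 ← R4 + 7/5·R1.
R2 ← R2 / (69/5).
R1 ← R1 + 7·R2.
R3 ← R3 + 72/5·R2.
R4 ← R4 + 72/5·R2.
R3 ← R3 / (668/115).
R1 ← R1 − 557/276·R3.
R2 ← R2 − 809/276·R3.
R4 ← R4 − 668/115·R3.
R4 reduces to 0 = 0, so the extra equation is consistent.
Reading off the reduced rows gives m = -5, n = 6, p = -5.

m = -5, n = 6, p = -5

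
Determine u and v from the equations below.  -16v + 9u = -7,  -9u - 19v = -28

Row-reduce the augmented matrix:
R1 ← R1 / (9).
R2 ← R2 + 9·R1.
R2 ← R2 / (-35).
R1 ← R1 + 16/9·R2.
Reading off the reduced rows gives u = 1, v = 1.

u = 1, v = 1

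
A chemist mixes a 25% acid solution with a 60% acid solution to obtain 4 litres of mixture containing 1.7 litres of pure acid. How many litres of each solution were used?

litres of solution A: 2, litres of solution B: 2

Let a = litres of solution A, b = litres of solution B.
  b + a = 4
  (1/4)a + (3/5)b = 17/10
From equation 1: a = 4 − b.
Substitute into equation 2 and solve: b = 2.
Then a = 2.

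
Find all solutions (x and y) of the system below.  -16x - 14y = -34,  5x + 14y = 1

Row-reduce the augmented matrix:
R1 ← R1 / (-16).
R2 ← R2 − 5·R1.
R2 ← R2 / (77/8).
R1 ← R1 − 7/8·R2.
Reading off the reduced rows gives x = 3, y = -1.

x = 3, y = -1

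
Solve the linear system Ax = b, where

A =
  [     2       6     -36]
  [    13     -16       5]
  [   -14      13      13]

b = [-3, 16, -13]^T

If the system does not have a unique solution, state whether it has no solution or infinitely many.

no solution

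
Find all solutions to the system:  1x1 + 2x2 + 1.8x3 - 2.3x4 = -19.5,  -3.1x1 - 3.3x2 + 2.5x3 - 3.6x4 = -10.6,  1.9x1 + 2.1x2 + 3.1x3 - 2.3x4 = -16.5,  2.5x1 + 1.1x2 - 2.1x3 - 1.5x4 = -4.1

Row-reduce the augmented matrix:
R2 ← R2 + 31/10·R1.
R3 ← R3 − 19/10·R1.
R4 ← R4 − 5/2·R1.
R2 ← R2 / (29/10).
R1 ← R1 − 2·R2.
R3 ← R3 + 17/10·R2.
R4 ← R4 + 39/10·R2.
R3 ← R3 / (3202/725).
R1 ← R1 + 547/145·R3.
R2 ← R2 − 404/145·R3.
R4 ← R4 − 3093/725·R3.
R4 ← R4 / (-195439/32020).
R1 ← R1 − 9577/6404·R4.
R2 ← R2 + 3323/3202·R4.
R3 ← R3 + 6119/6404·R4.
Reading off the reduced rows gives x1 = 4, x2 = -6, x3 = 0, x4 = 5.

x1 = 4, x2 = -6, x3 = 0, x4 = 5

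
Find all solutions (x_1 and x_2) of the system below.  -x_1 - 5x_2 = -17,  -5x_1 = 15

From equation 1: x_1 = 17 − 5·x_2.
Substitute into equation 2 and solve: x_2 = 4.
Then x_1 = -3.

x_1 = -3, x_2 = 4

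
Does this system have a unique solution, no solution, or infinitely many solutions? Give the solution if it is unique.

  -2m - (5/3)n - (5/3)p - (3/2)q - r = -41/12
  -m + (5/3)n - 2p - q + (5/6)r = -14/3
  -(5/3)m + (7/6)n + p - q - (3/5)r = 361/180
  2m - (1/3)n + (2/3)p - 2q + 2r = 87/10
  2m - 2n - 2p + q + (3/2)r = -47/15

Row-reduce the augmented matrix:
R1 ← R1 / (-2).
R2 ← R2 + 1·R1.
R3 ← R3 + 5/3·R1.
R4 ← R4 − 2·R1.
R5 ← R5 − 2·R1.
R2 ← R2 / (5/2).
R1 ← R1 − 5/6·R2.
R3 ← R3 − 23/9·R2.
R4 ← R4 + 2·R2.
R5 ← R5 + 11/3·R2.
R3 ← R3 / (967/270).
R1 ← R1 − 11/9·R3.
R2 ← R2 + 7/15·R3.
R4 ← R4 + 29/15·R3.
R5 ← R5 + 242/45·R3.
R4 ← R4 / (-3314/967).
R1 ← R1 − 639/967·R4.
R2 ← R2 + 33/967·R4.
R3 ← R3 − 273/1934·R4.
R5 ← R5 + 104/967·R4.
R5 ← R5 / (2365/3314).
R1 ← R1 − 11963/16570·R5.
R2 ← R2 − 3079/8285·R5.
R3 ← R3 + 2116/8285·R5.
R4 ← R4 + 3522/8285·R5.
Reading off the reduced rows gives m = 2/3, n = -3/5, p = 11/4, q = -5/3, r = 1.

m = 2/3, n = -3/5, p = 11/4, q = -5/3, r = 1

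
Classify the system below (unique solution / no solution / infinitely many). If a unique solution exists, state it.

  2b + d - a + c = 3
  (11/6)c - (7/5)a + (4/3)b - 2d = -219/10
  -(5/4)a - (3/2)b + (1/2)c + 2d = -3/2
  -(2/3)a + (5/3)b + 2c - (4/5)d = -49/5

Row-reduce the augmented matrix:
R1 ← R1 / (-1).
R2 ← R2 + 7/5·R1.
R3 ← R3 + 5/4·R1.
R4 ← R4 + 2/3·R1.
R2 ← R2 / (-22/15).
R1 ← R1 + 2·R2.
R3 ← R3 + 4·R2.
R4 ← R4 − 1/3·R2.
R3 ← R3 / (-85/44).
R1 ← R1 + 35/22·R3.
R2 ← R2 + 13/44·R3.
R4 ← R4 − 63/44·R3.
R4 ← R4 / (5293/1020).
R1 ← R1 + 157/34·R4.
R2 ← R2 − 267/340·R4.
R3 ← R3 + 441/85·R4.
Reading off the reduced rows gives a = 6, b = 3, c = -3, d = 6.

a = 6, b = 3, c = -3, d = 6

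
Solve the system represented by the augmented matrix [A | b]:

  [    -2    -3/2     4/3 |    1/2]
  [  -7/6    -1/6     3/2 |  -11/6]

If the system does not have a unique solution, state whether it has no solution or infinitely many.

Row-reduce:
R1 ← R1 / (-2).
R2 ← R2 + 7/6·R1.
R2 ← R2 / (17/24).
R1 ← R1 − 3/4·R2.
Rank is 2 with 3 unknowns, leaving x_3 free.

infinitely many solutions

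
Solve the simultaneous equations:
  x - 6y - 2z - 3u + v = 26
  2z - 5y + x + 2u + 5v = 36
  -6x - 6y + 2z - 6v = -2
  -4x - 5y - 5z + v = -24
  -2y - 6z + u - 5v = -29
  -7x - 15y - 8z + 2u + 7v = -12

Row-reduce the augmented matrix:
R2 ← R2 − 1·R1.
R3 ← R3 + 6·R1.
R4 ← R4 + 4·R1.
R6 ← R6 + 7·R1.
R1 ← R1 + 6·R2.
R3 ← R3 + 42·R2.
R4 ← R4 + 29·R2.
R5 ← R5 + 2·R2.
R6 ← R6 + 57·R2.
R3 ← R3 / (158).
R1 ← R1 − 22·R3.
R2 ← R2 − 4·R3.
R4 ← R4 − 103·R3.
R5 ← R5 − 2·R3.
R6 ← R6 − 206·R3.
R4 ← R4 / (619/79).
R1 ← R1 − 21/79·R4.
R2 ← R2 − 11/79·R4.
R3 ← R3 − 96/79·R4.
R5 ← R5 − 677/79·R4.
R6 ← R6 − 1238/79·R4.
R5 ← R5 / (-7232/619).
R1 ← R1 − 754/619·R5.
R2 ← R2 + 283/619·R5.
R3 ← R3 + 444/619·R5.
R4 ← R4 − 907/619·R5.
R6 reduces to 0 = 0, so the extra equation is consistent.
Reading off the reduced rows gives x = 5, y = -4, z = 5, u = -2, v = 1.

x = 5, y = -4, z = 5, u = -2, v = 1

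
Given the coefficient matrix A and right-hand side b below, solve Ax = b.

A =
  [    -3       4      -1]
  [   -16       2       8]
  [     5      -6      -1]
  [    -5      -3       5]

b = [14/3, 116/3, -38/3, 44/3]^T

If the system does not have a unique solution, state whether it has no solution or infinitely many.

Row-reduce the augmented matrix:
R1 ← R1 / (-3).
R2 ← R2 + 16·R1.
R3 ← R3 − 5·R1.
R4 ← R4 + 5·R1.
R2 ← R2 / (-58/3).
R1 ← R1 + 4/3·R2.
R3 ← R3 − 2/3·R2.
R4 ← R4 + 29/3·R2.
R3 ← R3 / (-64/29).
R1 ← R1 + 17/29·R3.
R2 ← R2 + 20/29·R3.
R4 reduces to 0 = 0, so the extra equation is consistent.
Reading off the reduced rows gives x_1 = -4/3, x_2 = 2/3, x_3 = 2.

x_1 = -4/3, x_2 = 2/3, x_3 = 2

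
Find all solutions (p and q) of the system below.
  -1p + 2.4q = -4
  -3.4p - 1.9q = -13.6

From equation 1: p = 4 + 12/5·q.
Substitute into equation 2 and solve: q = 0.
Then p = 4.

p = 4, q = 0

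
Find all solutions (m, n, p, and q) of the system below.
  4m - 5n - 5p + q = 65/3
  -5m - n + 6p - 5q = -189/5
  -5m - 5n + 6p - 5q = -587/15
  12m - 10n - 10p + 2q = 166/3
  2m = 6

Row-reduce the augmented matrix:
R1 ← R1 / (4).
R2 ← R2 + 5·R1.
R3 ← R3 + 5·R1.
R4 ← R4 − 12·R1.
R5 ← R5 − 2·R1.
R2 ← R2 / (-29/4).
R1 ← R1 + 5/4·R2.
R3 ← R3 + 45/4·R2.
R4 ← R4 − 5·R2.
R5 ← R5 − 5/2·R2.
R3 ← R3 / (4/29).
R1 ← R1 + 35/29·R3.
R2 ← R2 − 1/29·R3.
R4 ← R4 − 140/29·R3.
R5 ← R5 − 70/29·R3.
R4 ← R4 / (-76).
R1 ← R1 − 19·R4.
R3 ← R3 − 15·R4.
R5 ← R5 + 38·R4.
R5 reduces to 0 = 0, so the extra equation is consistent.
Reading off the reduced rows gives m = 3, n = 1/3, p = -9/5, q = 7/3.

m = 3, n = 1/3, p = -9/5, q = 7/3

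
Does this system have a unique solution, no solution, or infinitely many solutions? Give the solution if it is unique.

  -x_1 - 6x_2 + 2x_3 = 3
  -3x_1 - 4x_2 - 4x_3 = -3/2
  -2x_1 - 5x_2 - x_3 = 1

Row-reduce:
R1 ← R1 / (-1).
R2 ← R2 + 3·R1.
R3 ← R3 + 2·R1.
R2 ← R2 / (14).
R1 ← R1 − 6·R2.
R3 ← R3 − 7·R2.
Row 3 reduces to 0 = 1/4, a contradiction. The system is inconsistent.

no solution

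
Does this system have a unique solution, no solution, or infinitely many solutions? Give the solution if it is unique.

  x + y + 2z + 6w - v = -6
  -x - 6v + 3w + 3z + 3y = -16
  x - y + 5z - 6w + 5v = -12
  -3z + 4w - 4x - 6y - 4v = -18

Row-reduce:
R2 ← R2 + 1·R1.
R3 ← R3 − 1·R1.
R4 ← R4 + 4·R1.
R2 ← R2 / (4).
R1 ← R1 − 1·R2.
R3 ← R3 + 2·R2.
R4 ← R4 + 2·R2.
R3 ← R3 / (11/2).
R1 ← R1 − 3/4·R3.
R2 ← R2 − 5/4·R3.
R4 ← R4 − 15/2·R3.
R4 ← R4 / (470/11).
R1 ← R1 − 105/22·R4.
R2 ← R2 − 87/22·R4.
R3 ← R3 + 15/11·R4.
Rank is 4 with 5 unknowns, leaving v free.

infinitely many solutions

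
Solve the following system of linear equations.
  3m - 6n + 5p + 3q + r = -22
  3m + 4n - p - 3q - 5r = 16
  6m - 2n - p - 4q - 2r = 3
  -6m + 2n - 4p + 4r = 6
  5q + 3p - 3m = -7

infinitely many solutions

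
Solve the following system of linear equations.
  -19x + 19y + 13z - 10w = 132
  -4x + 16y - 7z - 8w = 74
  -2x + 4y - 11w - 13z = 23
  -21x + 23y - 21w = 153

Row-reduce:
R1 ← R1 / (-19).
R2 ← R2 + 4·R1.
R3 ← R3 + 2·R1.
R4 ← R4 + 21·R1.
R2 ← R2 / (12).
R1 ← R1 + 1·R2.
R3 ← R3 − 2·R2.
R4 ← R4 − 2·R2.
R3 ← R3 / (-1453/114).
R1 ← R1 + 341/228·R3.
R2 ← R2 + 185/228·R3.
R4 ← R4 + 1453/114·R3.
Row 4 reduces to 0 = -2, a contradiction. The system is inconsistent.

no solution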